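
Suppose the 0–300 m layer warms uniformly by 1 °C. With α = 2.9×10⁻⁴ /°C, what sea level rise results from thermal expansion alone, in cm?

about 8.70 cm

Δh = αΔT·H = 2.9×10⁻⁴ × 1 × 300 = 0.08700 m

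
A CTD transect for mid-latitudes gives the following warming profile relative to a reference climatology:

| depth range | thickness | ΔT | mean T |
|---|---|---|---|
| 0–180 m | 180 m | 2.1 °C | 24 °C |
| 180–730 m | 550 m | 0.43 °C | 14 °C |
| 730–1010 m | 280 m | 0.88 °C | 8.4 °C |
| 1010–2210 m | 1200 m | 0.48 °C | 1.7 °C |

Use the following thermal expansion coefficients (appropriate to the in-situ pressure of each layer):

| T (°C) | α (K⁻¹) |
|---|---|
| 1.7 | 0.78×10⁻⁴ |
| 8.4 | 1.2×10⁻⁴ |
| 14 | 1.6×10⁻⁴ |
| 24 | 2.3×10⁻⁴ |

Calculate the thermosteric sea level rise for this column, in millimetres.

about 199 mm

Layer 1 at 24 °C → α = 2.3×10⁻⁴ K⁻¹
Layer 2 at 14 °C → α = 1.6×10⁻⁴ K⁻¹
Layer 3 at 8.4 °C → α = 1.2×10⁻⁴ K⁻¹
Layer 4 at 1.7 °C → α = 0.78×10⁻⁴ K⁻¹
2.1 × 2.3×10⁻⁴ × 180 = 0.08694 m
180–730 m: 0.43 × 550 × 1.6×10⁻⁴ = 0.03784 m
730–1010 m: 280 × 0.88 × 1.2×10⁻⁴ = 0.029568 m
1010–2210 m: 0.48 × 1200 × 0.78×10⁻⁴ = 0.044928 m
Δh = 0.08694 + 0.03784 + 0.029568 + 0.044928 = 0.199276 m ≈ 199 mm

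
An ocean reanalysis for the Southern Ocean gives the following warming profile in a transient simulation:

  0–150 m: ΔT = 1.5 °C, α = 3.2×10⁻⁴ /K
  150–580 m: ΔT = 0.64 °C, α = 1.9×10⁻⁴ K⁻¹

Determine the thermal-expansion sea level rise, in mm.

about 124 mm

0–150 m: 3.2×10⁻⁴ × 150 × 1.5 = 0.07200 m
430 × 0.64 × 1.9×10⁻⁴ = 0.052288 m
Δh = 0.07200 + 0.052288 = 0.124288 m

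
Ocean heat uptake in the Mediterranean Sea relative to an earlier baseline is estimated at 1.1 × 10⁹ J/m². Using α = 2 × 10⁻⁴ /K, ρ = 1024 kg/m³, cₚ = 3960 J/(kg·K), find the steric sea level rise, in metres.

Δh = αQ/(ρcₚ) = 2×10⁻⁴ × 1.1×10⁹ / (1024 × 3960) ≈ 0.054253 m

Δh ≈ 0.0543 m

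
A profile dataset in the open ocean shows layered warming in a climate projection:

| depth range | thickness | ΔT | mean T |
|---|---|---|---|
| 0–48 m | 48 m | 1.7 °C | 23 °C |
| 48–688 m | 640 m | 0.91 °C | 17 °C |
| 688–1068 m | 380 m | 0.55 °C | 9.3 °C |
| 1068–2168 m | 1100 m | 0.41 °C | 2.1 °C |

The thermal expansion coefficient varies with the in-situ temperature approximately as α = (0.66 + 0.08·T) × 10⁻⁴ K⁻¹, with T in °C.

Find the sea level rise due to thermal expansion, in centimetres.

Δh ≈ 20.5 cm

Layer 1: α = (0.66 + 0.08×23)×10⁻⁴ = 2.5×10⁻⁴ K⁻¹
Layer 2: α = (0.66 + 0.08×17)×10⁻⁴ = 2.02×10⁻⁴ K⁻¹
Layer 3: α = (0.66 + 0.08×9.3)×10⁻⁴ = 1.404×10⁻⁴ K⁻¹
Layer 4: α = (0.66 + 0.08×2.1)×10⁻⁴ = 0.828×10⁻⁴ K⁻¹
Layer 1: 48 × 1.7 × 2.5×10⁻⁴ = 0.02040 m
0.91 × 2.02×10⁻⁴ × 640 = 0.1176448 m
688–1068 m: 0.55 × 380 × 1.404×10⁻⁴ = 0.0293436 m
0.41 × 0.828×10⁻⁴ × 1100 = 0.0373428 m
Δh = 0.02040 + 0.1176448 + 0.0293436 + 0.0373428 = 0.2047312 m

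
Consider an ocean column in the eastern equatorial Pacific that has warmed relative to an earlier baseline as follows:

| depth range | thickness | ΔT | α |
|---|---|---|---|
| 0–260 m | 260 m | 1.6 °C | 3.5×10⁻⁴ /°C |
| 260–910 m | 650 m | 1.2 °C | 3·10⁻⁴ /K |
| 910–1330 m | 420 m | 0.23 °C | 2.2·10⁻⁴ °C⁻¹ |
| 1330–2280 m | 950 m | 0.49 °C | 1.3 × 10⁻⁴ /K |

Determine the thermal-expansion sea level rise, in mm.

Δh ≈ 460 mm

Layer 1: 1.6 × 3.5×10⁻⁴ × 260 = 0.14560 m
260–910 m: 650 × 3×10⁻⁴ × 1.2 = 0.23400 m
Layer 3: 2.2×10⁻⁴ × 420 × 0.23 = 0.021252 m
Layer 4: 0.49 × 1.3×10⁻⁴ × 950 = 0.060515 m
Δh = 0.14560 + 0.23400 + 0.021252 + 0.060515 = 0.461367 m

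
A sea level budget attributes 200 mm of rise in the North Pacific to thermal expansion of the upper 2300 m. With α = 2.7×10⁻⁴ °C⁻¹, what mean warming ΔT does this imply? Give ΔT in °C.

ΔT = Δh/(αH) = 0.2 / (2.7×10⁻⁴ × 2300) ≈ 0.3221 °C

about 0.322 °C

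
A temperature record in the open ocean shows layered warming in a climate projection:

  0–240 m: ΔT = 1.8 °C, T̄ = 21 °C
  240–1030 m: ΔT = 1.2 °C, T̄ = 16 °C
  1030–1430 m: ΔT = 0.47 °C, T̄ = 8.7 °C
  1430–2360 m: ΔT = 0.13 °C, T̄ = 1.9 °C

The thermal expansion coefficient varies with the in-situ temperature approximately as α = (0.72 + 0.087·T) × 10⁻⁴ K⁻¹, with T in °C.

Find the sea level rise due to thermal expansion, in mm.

350 mm of thermosteric rise

Layer 1: α = (0.72 + 0.087×21)×10⁻⁴ = 2.547×10⁻⁴ K⁻¹
Layer 2: α = (0.72 + 0.087×16)×10⁻⁴ = 2.112×10⁻⁴ K⁻¹
Layer 3: α = (0.72 + 0.087×8.7)×10⁻⁴ = 1.4769×10⁻⁴ K⁻¹
Layer 4: α = (0.72 + 0.087×1.9)×10⁻⁴ = 0.8853×10⁻⁴ K⁻¹
0–240 m: 2.547×10⁻⁴ × 1.8 × 240 = 0.1100304 m
2.112×10⁻⁴ × 1.2 × 790 = 0.2002176 m
1.4769×10⁻⁴ × 400 × 0.47 = 0.02776572 m
930 × 0.8853×10⁻⁴ × 0.13 = 0.010703277 m
Δh = 0.1100304 + 0.2002176 + 0.02776572 + 0.010703277 = 0.348716997 m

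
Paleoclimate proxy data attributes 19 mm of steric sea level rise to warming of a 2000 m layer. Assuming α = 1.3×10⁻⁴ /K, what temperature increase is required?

about 0.073 °C

ΔT = Δh/(αH) = 0.019 / (1.3×10⁻⁴ × 2000) ≈ 0.07308 °C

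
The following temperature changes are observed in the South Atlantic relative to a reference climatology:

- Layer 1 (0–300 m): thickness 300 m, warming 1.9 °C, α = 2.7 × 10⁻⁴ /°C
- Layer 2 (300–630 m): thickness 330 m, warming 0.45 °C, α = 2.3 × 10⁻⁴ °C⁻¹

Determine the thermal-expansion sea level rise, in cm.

0–300 m: 300 × 2.7×10⁻⁴ × 1.9 = 0.15390 m
Layer 2: 330 × 0.45 × 2.3×10⁻⁴ = 0.034155 m
Δh = 0.15390 + 0.034155 = 0.188055 m ≈ 18.8 cm

Δh ≈ 18.8 cm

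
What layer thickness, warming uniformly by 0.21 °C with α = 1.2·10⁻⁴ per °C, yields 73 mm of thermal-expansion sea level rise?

2900 m

H = Δh/(αΔT) = 0.073 / (1.2×10⁻⁴ × 0.21) ≈ 2897 m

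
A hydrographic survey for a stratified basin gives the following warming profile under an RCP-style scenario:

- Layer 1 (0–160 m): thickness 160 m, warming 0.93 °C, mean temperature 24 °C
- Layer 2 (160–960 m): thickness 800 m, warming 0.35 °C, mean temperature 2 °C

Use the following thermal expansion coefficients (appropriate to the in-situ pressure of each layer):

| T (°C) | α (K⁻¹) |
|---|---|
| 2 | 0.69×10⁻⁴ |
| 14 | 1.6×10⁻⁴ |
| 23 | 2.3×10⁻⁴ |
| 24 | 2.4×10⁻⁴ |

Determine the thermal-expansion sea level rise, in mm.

Δh ≈ 55.0 mm

Layer 1 at 24 °C → α = 2.4×10⁻⁴ K⁻¹
Layer 2 at 2 °C → α = 0.69×10⁻⁴ K⁻¹
0–160 m: 2.4×10⁻⁴ × 0.93 × 160 = 0.035712 m
Layer 2: 800 × 0.35 × 0.69×10⁻⁴ = 0.01932 m
Δh = 0.035712 + 0.01932 = 0.055032 m ≈ 55.0 mm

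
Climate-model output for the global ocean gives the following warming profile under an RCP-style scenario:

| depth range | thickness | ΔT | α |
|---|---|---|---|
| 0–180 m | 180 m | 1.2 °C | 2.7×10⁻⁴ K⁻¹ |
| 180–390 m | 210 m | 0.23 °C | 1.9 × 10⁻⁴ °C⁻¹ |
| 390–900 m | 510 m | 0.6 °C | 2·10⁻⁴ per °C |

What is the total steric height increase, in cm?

12.9 cm

0–180 m: 2.7×10⁻⁴ × 180 × 1.2 = 0.05832 m
0.23 × 210 × 1.9×10⁻⁴ = 0.009177 m
0.6 × 2×10⁻⁴ × 510 = 0.06120 m
Δh = 0.05832 + 0.009177 + 0.06120 = 0.128697 m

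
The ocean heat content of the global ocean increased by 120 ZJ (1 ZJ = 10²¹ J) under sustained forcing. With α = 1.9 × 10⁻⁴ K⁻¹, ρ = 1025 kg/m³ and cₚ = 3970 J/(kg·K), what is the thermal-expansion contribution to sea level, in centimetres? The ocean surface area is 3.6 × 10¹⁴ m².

Δh = 1.56 cm

Per unit area: Q = 120×10²¹ / (3.6×10¹⁴) ≈ 3.333×10⁸ J/m²
Δh = αQ/(ρcₚ) = 1.9×10⁻⁴ × 3.333×10⁸ / (1025 × 3970) ≈ 0.015562 m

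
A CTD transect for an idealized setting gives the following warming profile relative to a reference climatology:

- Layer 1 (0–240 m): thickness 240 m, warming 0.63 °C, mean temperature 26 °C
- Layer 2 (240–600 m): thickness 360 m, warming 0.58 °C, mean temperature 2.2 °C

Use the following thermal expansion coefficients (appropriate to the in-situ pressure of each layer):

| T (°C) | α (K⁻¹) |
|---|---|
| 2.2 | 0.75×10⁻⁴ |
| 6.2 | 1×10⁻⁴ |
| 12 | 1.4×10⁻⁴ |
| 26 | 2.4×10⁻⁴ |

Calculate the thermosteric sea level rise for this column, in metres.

Layer 1 at 26 °C → α = 2.4×10⁻⁴ K⁻¹
Layer 2 at 2.2 °C → α = 0.75×10⁻⁴ K⁻¹
240 × 2.4×10⁻⁴ × 0.63 = 0.036288 m
Layer 2: 0.75×10⁻⁴ × 360 × 0.58 = 0.01566 m
Δh = 0.036288 + 0.01566 = 0.051948 m ≈ 0.0519 m

about 0.0519 m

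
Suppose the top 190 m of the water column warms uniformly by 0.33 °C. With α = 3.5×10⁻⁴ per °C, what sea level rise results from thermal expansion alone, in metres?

Δh = αΔT·H = 3.5×10⁻⁴ × 0.33 × 190 = 0.021945 m

Δh ≈ 0.0219 m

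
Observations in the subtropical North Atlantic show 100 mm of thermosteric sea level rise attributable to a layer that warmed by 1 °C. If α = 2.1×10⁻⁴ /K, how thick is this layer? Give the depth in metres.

H = Δh/(αΔT) = 0.1 / (2.1×10⁻⁴ × 1) ≈ 476.2 m

H ≈ 480 m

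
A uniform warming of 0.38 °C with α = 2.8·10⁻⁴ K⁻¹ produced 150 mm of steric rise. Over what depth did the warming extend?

H = Δh/(αΔT) = 0.15 / (2.8×10⁻⁴ × 0.38) ≈ 1410 m

1410 m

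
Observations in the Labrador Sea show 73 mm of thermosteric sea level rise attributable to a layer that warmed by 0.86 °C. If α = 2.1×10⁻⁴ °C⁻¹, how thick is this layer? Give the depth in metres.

400 m

H = Δh/(αΔT) = 0.073 / (2.1×10⁻⁴ × 0.86) ≈ 404.2 m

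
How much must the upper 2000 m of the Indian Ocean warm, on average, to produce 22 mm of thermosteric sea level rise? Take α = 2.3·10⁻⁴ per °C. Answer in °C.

ΔT ≈ 0.0478 °C

ΔT = Δh/(αH) = 0.022 / (2.3×10⁻⁴ × 2000) ≈ 0.04783 °C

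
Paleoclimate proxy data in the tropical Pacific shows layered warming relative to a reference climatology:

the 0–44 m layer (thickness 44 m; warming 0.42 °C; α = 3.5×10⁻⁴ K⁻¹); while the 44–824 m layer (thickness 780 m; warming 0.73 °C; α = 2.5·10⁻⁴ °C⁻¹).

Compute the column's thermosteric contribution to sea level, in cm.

Δh ≈ 15 cm

44 × 0.42 × 3.5×10⁻⁴ = 0.006468 m
Layer 2: 0.73 × 2.5×10⁻⁴ × 780 = 0.14235 m
Δh = 0.006468 + 0.14235 = 0.148818 m ≈ 15 cm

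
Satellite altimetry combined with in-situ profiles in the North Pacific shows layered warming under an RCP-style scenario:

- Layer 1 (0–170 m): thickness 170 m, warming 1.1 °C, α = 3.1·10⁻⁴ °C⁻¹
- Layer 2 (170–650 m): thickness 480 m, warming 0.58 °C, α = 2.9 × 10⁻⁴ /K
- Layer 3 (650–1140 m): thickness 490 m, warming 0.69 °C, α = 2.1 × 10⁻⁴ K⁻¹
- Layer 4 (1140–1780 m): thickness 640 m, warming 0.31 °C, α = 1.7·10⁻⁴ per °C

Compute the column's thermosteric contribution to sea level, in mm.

0–170 m: 3.1×10⁻⁴ × 1.1 × 170 = 0.05797 m
170–650 m: 2.9×10⁻⁴ × 0.58 × 480 = 0.080736 m
650–1140 m: 2.1×10⁻⁴ × 0.69 × 490 = 0.071001 m
1140–1780 m: 1.7×10⁻⁴ × 0.31 × 640 = 0.033728 m
Δh = 0.05797 + 0.080736 + 0.071001 + 0.033728 = 0.243435 m

Δh = 240 mm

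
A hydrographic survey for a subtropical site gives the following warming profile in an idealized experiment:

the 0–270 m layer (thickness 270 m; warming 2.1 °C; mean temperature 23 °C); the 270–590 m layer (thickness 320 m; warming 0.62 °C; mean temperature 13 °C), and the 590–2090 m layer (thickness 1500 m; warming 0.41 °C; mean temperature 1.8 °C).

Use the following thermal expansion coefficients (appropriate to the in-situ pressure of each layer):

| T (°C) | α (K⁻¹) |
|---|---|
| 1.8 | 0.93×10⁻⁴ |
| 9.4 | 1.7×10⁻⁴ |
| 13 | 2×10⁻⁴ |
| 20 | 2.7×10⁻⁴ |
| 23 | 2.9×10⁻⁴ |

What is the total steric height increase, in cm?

26.1 cm

Layer 1 at 23 °C → α = 2.9×10⁻⁴ K⁻¹
Layer 2 at 13 °C → α = 2×10⁻⁴ K⁻¹
Layer 3 at 1.8 °C → α = 0.93×10⁻⁴ K⁻¹
0–270 m: 2.1 × 2.9×10⁻⁴ × 270 = 0.16443 m
320 × 2×10⁻⁴ × 0.62 = 0.03968 m
Layer 3: 0.41 × 0.93×10⁻⁴ × 1500 = 0.057195 m
Δh = 0.16443 + 0.03968 + 0.057195 = 0.261305 m ≈ 26.1 cm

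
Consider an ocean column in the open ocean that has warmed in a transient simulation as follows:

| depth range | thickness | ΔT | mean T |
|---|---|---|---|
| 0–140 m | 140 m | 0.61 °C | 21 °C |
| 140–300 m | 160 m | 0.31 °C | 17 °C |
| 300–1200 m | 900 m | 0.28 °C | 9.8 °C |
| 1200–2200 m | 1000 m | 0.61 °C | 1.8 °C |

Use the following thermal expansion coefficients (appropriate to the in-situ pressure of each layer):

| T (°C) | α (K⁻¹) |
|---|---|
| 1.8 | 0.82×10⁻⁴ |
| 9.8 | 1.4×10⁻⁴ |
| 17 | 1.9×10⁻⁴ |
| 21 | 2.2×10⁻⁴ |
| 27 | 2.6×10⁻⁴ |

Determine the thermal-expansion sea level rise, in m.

Layer 1 at 21 °C → α = 2.2×10⁻⁴ K⁻¹
Layer 2 at 17 °C → α = 1.9×10⁻⁴ K⁻¹
Layer 3 at 9.8 °C → α = 1.4×10⁻⁴ K⁻¹
Layer 4 at 1.8 °C → α = 0.82×10⁻⁴ K⁻¹
Layer 1: 0.61 × 2.2×10⁻⁴ × 140 = 0.018788 m
Layer 2: 0.31 × 160 × 1.9×10⁻⁴ = 0.009424 m
300–1200 m: 900 × 0.28 × 1.4×10⁻⁴ = 0.03528 m
1200–2200 m: 1000 × 0.82×10⁻⁴ × 0.61 = 0.05002 m
Δh = 0.018788 + 0.009424 + 0.03528 + 0.05002 = 0.113512 m ≈ 0.11 m

0.11 m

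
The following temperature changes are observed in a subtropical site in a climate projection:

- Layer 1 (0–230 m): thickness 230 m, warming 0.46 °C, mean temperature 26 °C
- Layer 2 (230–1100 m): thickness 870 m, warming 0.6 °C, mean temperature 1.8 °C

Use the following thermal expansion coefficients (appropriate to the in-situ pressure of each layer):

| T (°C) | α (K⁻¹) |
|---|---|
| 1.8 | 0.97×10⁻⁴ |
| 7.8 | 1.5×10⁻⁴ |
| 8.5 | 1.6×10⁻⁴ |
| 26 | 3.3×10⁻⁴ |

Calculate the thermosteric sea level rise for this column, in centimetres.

Layer 1 at 26 °C → α = 3.3×10⁻⁴ K⁻¹
Layer 2 at 1.8 °C → α = 0.97×10⁻⁴ K⁻¹
0.46 × 230 × 3.3×10⁻⁴ = 0.034914 m
Layer 2: 870 × 0.6 × 0.97×10⁻⁴ = 0.050634 m
Δh = 0.034914 + 0.050634 = 0.085548 m

about 8.55 cm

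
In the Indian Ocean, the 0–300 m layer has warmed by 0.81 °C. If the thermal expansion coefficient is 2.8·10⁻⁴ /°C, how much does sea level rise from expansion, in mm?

Δh = 68 mm

Δh = αΔT·H = 2.8×10⁻⁴ × 0.81 × 300 = 0.06804 m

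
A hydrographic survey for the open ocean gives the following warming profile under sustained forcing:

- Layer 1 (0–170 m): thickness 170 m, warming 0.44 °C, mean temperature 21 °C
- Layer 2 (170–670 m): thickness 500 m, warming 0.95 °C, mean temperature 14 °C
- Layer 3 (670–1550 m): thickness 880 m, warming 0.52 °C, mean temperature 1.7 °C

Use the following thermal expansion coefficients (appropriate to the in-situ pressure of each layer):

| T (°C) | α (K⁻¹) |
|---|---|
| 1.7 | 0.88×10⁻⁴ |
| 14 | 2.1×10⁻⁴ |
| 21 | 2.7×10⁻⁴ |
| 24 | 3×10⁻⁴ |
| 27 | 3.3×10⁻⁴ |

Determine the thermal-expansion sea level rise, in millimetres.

about 160 mm

Layer 1 at 21 °C → α = 2.7×10⁻⁴ K⁻¹
Layer 2 at 14 °C → α = 2.1×10⁻⁴ K⁻¹
Layer 3 at 1.7 °C → α = 0.88×10⁻⁴ K⁻¹
0–170 m: 170 × 0.44 × 2.7×10⁻⁴ = 0.020196 m
Layer 2: 2.1×10⁻⁴ × 0.95 × 500 = 0.09975 m
0.88×10⁻⁴ × 880 × 0.52 = 0.0402688 m
Δh = 0.020196 + 0.09975 + 0.0402688 = 0.1602148 m ≈ 160 mm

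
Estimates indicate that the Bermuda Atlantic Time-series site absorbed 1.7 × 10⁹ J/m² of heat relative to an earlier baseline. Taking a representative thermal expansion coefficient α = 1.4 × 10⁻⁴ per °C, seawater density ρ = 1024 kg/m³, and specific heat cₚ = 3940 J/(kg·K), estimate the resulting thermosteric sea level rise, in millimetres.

Δh ≈ 59.0 mm

Δh = αQ/(ρcₚ) = 1.4×10⁻⁴ × 1.7×10⁹ / (1024 × 3940) ≈ 0.05899 m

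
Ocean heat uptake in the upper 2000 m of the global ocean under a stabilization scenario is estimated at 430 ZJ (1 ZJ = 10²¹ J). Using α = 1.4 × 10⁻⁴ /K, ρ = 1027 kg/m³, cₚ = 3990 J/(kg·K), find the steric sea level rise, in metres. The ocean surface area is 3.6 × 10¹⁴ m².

Per unit area: Q = 430×10²¹ / (3.6×10¹⁴) ≈ 1.194×10⁹ J/m²
Δh = αQ/(ρcₚ) = 1.4×10⁻⁴ × 1.194×10⁹ / (1027 × 3990) ≈ 0.040793 m

Δh = 0.041 m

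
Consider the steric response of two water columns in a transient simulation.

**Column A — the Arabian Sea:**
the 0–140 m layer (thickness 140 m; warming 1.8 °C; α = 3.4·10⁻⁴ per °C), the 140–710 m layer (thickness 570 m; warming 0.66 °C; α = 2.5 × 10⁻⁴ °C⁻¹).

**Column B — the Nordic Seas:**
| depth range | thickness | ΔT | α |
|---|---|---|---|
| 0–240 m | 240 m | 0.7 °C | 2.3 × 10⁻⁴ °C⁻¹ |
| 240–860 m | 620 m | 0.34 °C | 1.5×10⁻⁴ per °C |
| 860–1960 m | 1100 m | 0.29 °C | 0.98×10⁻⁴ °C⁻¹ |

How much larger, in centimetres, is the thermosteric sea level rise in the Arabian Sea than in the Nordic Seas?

7.8 cm larger

A 1.8 × 3.4×10⁻⁴ × 140 = 0.08568 m
A 570 × 0.66 × 2.5×10⁻⁴ = 0.09405 m
A total: 0.17973 m
B Layer 1: 240 × 0.7 × 2.3×10⁻⁴ = 0.03864 m
B Layer 2: 0.34 × 1.5×10⁻⁴ × 620 = 0.03162 m
B Layer 3: 1100 × 0.98×10⁻⁴ × 0.29 = 0.031262 m
B total: 0.101522 m
Difference: 0.17973 − 0.101522 = 0.078208 m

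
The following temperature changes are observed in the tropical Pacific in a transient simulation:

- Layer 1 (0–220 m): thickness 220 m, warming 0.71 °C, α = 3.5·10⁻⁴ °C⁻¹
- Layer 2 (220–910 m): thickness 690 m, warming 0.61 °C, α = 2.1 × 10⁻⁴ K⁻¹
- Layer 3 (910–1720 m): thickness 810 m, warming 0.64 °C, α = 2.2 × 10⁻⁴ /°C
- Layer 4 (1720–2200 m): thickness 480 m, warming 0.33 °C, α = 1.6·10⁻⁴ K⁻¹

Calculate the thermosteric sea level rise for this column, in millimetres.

0.71 × 3.5×10⁻⁴ × 220 = 0.05467 m
Layer 2: 0.61 × 690 × 2.1×10⁻⁴ = 0.088389 m
910–1720 m: 2.2×10⁻⁴ × 0.64 × 810 = 0.114048 m
1.6×10⁻⁴ × 480 × 0.33 = 0.025344 m
Δh = 0.05467 + 0.088389 + 0.114048 + 0.025344 = 0.282451 m

Δh ≈ 282 mm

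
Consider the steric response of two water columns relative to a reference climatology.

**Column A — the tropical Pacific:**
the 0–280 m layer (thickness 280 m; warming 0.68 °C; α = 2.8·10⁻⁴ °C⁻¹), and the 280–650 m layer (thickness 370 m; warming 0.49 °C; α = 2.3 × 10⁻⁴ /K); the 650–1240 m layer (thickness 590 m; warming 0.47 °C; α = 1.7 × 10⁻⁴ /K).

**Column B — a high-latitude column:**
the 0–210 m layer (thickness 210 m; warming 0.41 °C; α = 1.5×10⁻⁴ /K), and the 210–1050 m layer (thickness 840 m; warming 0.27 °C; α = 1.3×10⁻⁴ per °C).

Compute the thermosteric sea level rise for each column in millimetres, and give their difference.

Δh_A ≈ 140 mm, Δh_B ≈ 42 mm; difference ≈ 100 mm

A 0–280 m: 0.68 × 280 × 2.8×10⁻⁴ = 0.053312 m
A 280–650 m: 370 × 0.49 × 2.3×10⁻⁴ = 0.041699 m
A 1.7×10⁻⁴ × 0.47 × 590 = 0.047141 m
A total: 0.142152 m
B Layer 1: 0.41 × 1.5×10⁻⁴ × 210 = 0.012915 m
B 210–1050 m: 1.3×10⁻⁴ × 0.27 × 840 = 0.029484 m
B total: 0.042399 m
Difference: 0.142152 − 0.042399 = 0.099753 m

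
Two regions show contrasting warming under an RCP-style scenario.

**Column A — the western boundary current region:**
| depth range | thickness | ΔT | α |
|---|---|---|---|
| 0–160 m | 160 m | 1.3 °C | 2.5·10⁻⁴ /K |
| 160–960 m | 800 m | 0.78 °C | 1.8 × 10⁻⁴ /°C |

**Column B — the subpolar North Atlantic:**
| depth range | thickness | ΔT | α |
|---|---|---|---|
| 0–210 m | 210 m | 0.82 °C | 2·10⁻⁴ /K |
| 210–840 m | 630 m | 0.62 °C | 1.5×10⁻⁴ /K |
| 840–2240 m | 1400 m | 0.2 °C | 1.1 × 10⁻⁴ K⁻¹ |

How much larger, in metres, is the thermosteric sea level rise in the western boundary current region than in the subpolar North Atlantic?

0.040 m

A Layer 1: 1.3 × 160 × 2.5×10⁻⁴ = 0.05200 m
A 800 × 1.8×10⁻⁴ × 0.78 = 0.11232 m
A total: 0.16432 m
B 0–210 m: 2×10⁻⁴ × 0.82 × 210 = 0.03444 m
B 210–840 m: 0.62 × 1.5×10⁻⁴ × 630 = 0.05859 m
B 840–2240 m: 1.1×10⁻⁴ × 1400 × 0.2 = 0.03080 m
B total: 0.12383 m
Difference: 0.16432 − 0.12383 = 0.04049 m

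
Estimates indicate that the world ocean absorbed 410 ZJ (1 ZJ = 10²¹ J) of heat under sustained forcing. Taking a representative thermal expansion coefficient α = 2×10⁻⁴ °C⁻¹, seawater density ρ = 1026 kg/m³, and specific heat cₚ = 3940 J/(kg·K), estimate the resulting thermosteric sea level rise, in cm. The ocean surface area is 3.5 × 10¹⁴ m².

5.8 cm of thermosteric rise

Per unit area: Q = 410×10²¹ / (3.5×10¹⁴) ≈ 1.171×10⁹ J/m²
Δh = αQ/(ρcₚ) = 2×10⁻⁴ × 1.171×10⁹ / (1026 × 3940) ≈ 0.057935 m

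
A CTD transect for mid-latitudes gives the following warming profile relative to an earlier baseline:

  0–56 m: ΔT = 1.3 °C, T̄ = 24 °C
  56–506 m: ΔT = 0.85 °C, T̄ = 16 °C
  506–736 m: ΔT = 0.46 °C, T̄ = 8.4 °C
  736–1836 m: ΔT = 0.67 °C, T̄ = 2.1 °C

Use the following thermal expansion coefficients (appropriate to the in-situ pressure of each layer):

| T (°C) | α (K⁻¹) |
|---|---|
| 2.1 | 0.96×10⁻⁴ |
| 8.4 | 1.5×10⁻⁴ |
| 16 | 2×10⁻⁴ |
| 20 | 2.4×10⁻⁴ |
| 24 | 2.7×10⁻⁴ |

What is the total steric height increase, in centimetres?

Δh ≈ 18.3 cm

Layer 1 at 24 °C → α = 2.7×10⁻⁴ K⁻¹
Layer 2 at 16 °C → α = 2×10⁻⁴ K⁻¹
Layer 3 at 8.4 °C → α = 1.5×10⁻⁴ K⁻¹
Layer 4 at 2.1 °C → α = 0.96×10⁻⁴ K⁻¹
56 × 2.7×10⁻⁴ × 1.3 = 0.019656 m
Layer 2: 450 × 0.85 × 2×10⁻⁴ = 0.07650 m
506–736 m: 0.46 × 1.5×10⁻⁴ × 230 = 0.01587 m
736–1836 m: 0.67 × 0.96×10⁻⁴ × 1100 = 0.070752 m
Δh = 0.019656 + 0.07650 + 0.01587 + 0.070752 = 0.182778 m ≈ 18.3 cm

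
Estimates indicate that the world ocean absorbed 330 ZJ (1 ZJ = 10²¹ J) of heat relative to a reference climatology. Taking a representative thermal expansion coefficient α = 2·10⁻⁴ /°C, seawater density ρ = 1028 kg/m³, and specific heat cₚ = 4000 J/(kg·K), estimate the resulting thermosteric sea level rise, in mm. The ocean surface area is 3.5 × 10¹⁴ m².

Per unit area: Q = 330×10²¹ / (3.5×10¹⁴) ≈ 9.429×10⁸ J/m²
Δh = αQ/(ρcₚ) = 2×10⁻⁴ × 9.429×10⁸ / (1028 × 4000) ≈ 0.045861 m

Δh ≈ 46 mm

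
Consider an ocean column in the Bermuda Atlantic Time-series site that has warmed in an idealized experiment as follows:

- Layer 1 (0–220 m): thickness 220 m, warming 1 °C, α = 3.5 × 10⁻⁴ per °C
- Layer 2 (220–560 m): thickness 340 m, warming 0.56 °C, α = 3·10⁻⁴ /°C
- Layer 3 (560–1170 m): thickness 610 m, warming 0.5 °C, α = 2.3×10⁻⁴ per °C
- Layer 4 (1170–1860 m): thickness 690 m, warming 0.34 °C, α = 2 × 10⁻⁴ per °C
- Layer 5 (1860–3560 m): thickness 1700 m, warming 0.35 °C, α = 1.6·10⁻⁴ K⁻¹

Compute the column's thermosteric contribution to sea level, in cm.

0–220 m: 220 × 1 × 3.5×10⁻⁴ = 0.07700 m
220–560 m: 0.56 × 3×10⁻⁴ × 340 = 0.05712 m
Layer 3: 2.3×10⁻⁴ × 610 × 0.5 = 0.07015 m
Layer 4: 690 × 0.34 × 2×10⁻⁴ = 0.04692 m
Layer 5: 1700 × 0.35 × 1.6×10⁻⁴ = 0.09520 m
Δh = 0.07700 + 0.05712 + 0.07015 + 0.04692 + 0.09520 = 0.34639 m ≈ 34.6 cm

Δh ≈ 34.6 cm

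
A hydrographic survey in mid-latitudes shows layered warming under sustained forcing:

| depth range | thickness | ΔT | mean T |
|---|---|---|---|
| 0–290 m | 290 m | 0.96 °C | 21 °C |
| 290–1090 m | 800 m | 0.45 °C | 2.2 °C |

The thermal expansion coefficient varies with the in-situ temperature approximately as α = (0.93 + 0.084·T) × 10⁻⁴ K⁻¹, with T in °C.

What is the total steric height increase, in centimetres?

about 11.5 cm

Layer 1: α = (0.93 + 0.084×21)×10⁻⁴ = 2.694×10⁻⁴ K⁻¹
Layer 2: α = (0.93 + 0.084×2.2)×10⁻⁴ = 1.1148×10⁻⁴ K⁻¹
290 × 0.96 × 2.694×10⁻⁴ = 0.07500096 m
800 × 1.1148×10⁻⁴ × 0.45 = 0.0401328 m
Δh = 0.07500096 + 0.0401328 = 0.11513376 m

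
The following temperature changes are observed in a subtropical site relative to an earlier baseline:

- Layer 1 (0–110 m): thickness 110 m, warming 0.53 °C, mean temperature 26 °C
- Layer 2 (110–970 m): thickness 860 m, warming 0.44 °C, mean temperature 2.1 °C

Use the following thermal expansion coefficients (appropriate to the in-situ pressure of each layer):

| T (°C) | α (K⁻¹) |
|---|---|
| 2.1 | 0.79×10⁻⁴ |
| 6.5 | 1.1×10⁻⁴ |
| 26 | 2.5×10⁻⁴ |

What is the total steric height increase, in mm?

about 44.5 mm

Layer 1 at 26 °C → α = 2.5×10⁻⁴ K⁻¹
Layer 2 at 2.1 °C → α = 0.79×10⁻⁴ K⁻¹
2.5×10⁻⁴ × 0.53 × 110 = 0.014575 m
0.44 × 860 × 0.79×10⁻⁴ = 0.0298936 m
Δh = 0.014575 + 0.0298936 = 0.0444686 m ≈ 44.5 mm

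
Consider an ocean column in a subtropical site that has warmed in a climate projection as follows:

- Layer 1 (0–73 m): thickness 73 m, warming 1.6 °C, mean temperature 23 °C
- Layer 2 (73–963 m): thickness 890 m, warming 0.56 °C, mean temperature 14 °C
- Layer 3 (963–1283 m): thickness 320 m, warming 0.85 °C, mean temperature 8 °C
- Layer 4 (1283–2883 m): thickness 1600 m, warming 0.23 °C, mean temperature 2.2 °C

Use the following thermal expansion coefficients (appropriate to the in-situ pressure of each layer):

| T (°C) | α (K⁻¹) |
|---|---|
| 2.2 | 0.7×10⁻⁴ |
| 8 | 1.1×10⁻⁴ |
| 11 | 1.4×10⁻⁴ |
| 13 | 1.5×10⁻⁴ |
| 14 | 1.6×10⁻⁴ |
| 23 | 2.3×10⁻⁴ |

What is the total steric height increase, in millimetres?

Δh = 162 mm

Layer 1 at 23 °C → α = 2.3×10⁻⁴ K⁻¹
Layer 2 at 14 °C → α = 1.6×10⁻⁴ K⁻¹
Layer 3 at 8 °C → α = 1.1×10⁻⁴ K⁻¹
Layer 4 at 2.2 °C → α = 0.7×10⁻⁴ K⁻¹
73 × 2.3×10⁻⁴ × 1.6 = 0.026864 m
73–963 m: 1.6×10⁻⁴ × 0.56 × 890 = 0.079744 m
Layer 3: 0.85 × 1.1×10⁻⁴ × 320 = 0.02992 m
1283–2883 m: 0.23 × 0.7×10⁻⁴ × 1600 = 0.02576 m
Δh = 0.026864 + 0.079744 + 0.02992 + 0.02576 = 0.162288 m ≈ 162 mm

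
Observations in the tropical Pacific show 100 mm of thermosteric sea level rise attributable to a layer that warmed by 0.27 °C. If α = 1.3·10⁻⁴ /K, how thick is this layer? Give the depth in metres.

H = Δh/(αΔT) = 0.1 / (1.3×10⁻⁴ × 0.27) ≈ 2849 m

H ≈ 2800 m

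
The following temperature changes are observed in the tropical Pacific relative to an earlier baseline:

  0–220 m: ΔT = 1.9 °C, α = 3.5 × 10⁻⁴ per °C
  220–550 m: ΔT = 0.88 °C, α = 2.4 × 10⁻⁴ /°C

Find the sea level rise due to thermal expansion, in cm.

21.6 cm of thermosteric rise

Layer 1: 220 × 3.5×10⁻⁴ × 1.9 = 0.14630 m
Layer 2: 2.4×10⁻⁴ × 0.88 × 330 = 0.069696 m
Δh = 0.14630 + 0.069696 = 0.215996 m ≈ 21.6 cm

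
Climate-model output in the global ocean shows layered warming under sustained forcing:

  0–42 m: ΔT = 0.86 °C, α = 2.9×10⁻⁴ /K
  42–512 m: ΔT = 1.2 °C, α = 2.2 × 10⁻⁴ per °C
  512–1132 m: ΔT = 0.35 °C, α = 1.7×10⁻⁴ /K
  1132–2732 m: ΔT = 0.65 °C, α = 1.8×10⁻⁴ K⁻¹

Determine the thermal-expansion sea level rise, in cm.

Layer 1: 2.9×10⁻⁴ × 42 × 0.86 = 0.0104748 m
Layer 2: 470 × 1.2 × 2.2×10⁻⁴ = 0.12408 m
620 × 1.7×10⁻⁴ × 0.35 = 0.03689 m
1132–2732 m: 0.65 × 1.8×10⁻⁴ × 1600 = 0.18720 m
Δh = 0.0104748 + 0.12408 + 0.03689 + 0.18720 = 0.3586448 m ≈ 35.9 cm

Δh = 35.9 cm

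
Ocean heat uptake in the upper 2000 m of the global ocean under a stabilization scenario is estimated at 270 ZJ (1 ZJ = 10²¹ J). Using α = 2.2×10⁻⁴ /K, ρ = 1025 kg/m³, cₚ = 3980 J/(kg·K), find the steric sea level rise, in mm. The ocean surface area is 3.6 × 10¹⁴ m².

Per unit area: Q = 270×10²¹ / (3.6×10¹⁴) = 7.5×10⁸ J/m²
Δh = αQ/(ρcₚ) = 2.2×10⁻⁴ × 7.5×10⁸ / (1025 × 3980) ≈ 0.040446 m

40.4 mm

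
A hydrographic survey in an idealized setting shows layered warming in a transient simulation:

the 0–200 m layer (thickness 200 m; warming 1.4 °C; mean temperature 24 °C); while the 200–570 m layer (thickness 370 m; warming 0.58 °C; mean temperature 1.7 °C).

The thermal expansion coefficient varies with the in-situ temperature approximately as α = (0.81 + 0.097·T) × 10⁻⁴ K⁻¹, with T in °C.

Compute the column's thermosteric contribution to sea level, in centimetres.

Layer 1: α = (0.81 + 0.097×24)×10⁻⁴ = 3.138×10⁻⁴ K⁻¹
Layer 2: α = (0.81 + 0.097×1.7)×10⁻⁴ = 0.9749×10⁻⁴ K⁻¹
0–200 m: 1.4 × 3.138×10⁻⁴ × 200 = 0.087864 m
370 × 0.9749×10⁻⁴ × 0.58 = 0.020921354 m
Δh = 0.087864 + 0.020921354 = 0.108785354 m ≈ 10.9 cm

10.9 cm of thermosteric rise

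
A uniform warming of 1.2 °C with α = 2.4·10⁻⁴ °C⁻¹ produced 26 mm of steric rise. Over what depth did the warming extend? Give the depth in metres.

H = Δh/(αΔT) = 0.026 / (2.4×10⁻⁴ × 1.2) ≈ 90.28 m

about 90.3 m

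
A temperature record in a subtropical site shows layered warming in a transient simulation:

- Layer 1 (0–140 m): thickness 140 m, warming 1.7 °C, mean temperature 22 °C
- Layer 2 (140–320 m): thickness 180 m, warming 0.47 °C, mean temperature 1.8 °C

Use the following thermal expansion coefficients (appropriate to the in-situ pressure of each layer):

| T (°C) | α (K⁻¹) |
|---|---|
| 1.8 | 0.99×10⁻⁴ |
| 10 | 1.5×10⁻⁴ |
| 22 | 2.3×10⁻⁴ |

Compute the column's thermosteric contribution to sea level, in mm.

about 63 mm

Layer 1 at 22 °C → α = 2.3×10⁻⁴ K⁻¹
Layer 2 at 1.8 °C → α = 0.99×10⁻⁴ K⁻¹
Layer 1: 1.7 × 140 × 2.3×10⁻⁴ = 0.05474 m
140–320 m: 0.99×10⁻⁴ × 0.47 × 180 = 0.0083754 m
Δh = 0.05474 + 0.0083754 = 0.0631154 m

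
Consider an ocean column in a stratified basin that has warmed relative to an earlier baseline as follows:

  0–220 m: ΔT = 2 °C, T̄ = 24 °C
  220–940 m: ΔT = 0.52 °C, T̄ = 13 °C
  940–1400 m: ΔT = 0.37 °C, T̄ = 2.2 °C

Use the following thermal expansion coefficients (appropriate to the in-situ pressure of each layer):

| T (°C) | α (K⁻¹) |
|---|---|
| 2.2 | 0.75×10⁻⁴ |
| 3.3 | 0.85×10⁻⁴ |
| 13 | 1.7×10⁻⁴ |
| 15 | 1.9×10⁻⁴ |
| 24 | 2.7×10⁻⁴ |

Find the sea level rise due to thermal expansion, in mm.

200 mm

Layer 1 at 24 °C → α = 2.7×10⁻⁴ K⁻¹
Layer 2 at 13 °C → α = 1.7×10⁻⁴ K⁻¹
Layer 3 at 2.2 °C → α = 0.75×10⁻⁴ K⁻¹
Layer 1: 2 × 2.7×10⁻⁴ × 220 = 0.11880 m
Layer 2: 1.7×10⁻⁴ × 720 × 0.52 = 0.063648 m
460 × 0.75×10⁻⁴ × 0.37 = 0.012765 m
Δh = 0.11880 + 0.063648 + 0.012765 = 0.195213 m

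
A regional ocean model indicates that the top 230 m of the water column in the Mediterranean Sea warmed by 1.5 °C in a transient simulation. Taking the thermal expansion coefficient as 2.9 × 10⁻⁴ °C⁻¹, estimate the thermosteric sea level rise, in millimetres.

about 100 mm

Δh = αΔT·H = 2.9×10⁻⁴ × 1.5 × 230 = 0.10005 m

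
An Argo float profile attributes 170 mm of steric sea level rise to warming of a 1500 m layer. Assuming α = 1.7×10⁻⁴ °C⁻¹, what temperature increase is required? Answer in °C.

ΔT = Δh/(αH) = 0.17 / (1.7×10⁻⁴ × 1500) ≈ 0.6667 °C

ΔT ≈ 0.67 °C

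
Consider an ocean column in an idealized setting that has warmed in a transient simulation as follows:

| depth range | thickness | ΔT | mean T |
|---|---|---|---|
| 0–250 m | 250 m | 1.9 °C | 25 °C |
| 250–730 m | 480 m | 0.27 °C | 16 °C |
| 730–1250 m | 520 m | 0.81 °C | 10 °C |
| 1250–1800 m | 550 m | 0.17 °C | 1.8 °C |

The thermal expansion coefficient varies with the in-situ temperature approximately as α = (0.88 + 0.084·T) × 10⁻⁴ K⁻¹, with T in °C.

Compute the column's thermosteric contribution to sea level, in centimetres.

Layer 1: α = (0.88 + 0.084×25)×10⁻⁴ = 2.98×10⁻⁴ K⁻¹
Layer 2: α = (0.88 + 0.084×16)×10⁻⁴ = 2.224×10⁻⁴ K⁻¹
Layer 3: α = (0.88 + 0.084×10)×10⁻⁴ = 1.72×10⁻⁴ K⁻¹
Layer 4: α = (0.88 + 0.084×1.8)×10⁻⁴ = 1.0312×10⁻⁴ K⁻¹
2.98×10⁻⁴ × 1.9 × 250 = 0.14155 m
Layer 2: 480 × 0.27 × 2.224×10⁻⁴ = 0.02882304 m
Layer 3: 520 × 1.72×10⁻⁴ × 0.81 = 0.0724464 m
1.0312×10⁻⁴ × 0.17 × 550 = 0.00964172 m
Δh = 0.14155 + 0.02882304 + 0.0724464 + 0.00964172 = 0.25246116 m ≈ 25.2 cm

25.2 cm of thermosteric rise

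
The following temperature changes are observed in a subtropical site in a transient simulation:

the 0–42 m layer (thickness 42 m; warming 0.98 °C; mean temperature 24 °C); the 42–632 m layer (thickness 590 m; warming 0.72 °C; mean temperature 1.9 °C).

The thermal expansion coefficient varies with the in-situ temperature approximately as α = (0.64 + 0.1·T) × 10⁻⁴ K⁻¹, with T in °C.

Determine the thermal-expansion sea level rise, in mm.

Δh ≈ 47.8 mm

Layer 1: α = (0.64 + 0.1×24)×10⁻⁴ = 3.04×10⁻⁴ K⁻¹
Layer 2: α = (0.64 + 0.1×1.9)×10⁻⁴ = 0.83×10⁻⁴ K⁻¹
42 × 3.04×10⁻⁴ × 0.98 = 0.01251264 m
0.72 × 590 × 0.83×10⁻⁴ = 0.0352584 m
Δh = 0.01251264 + 0.0352584 = 0.04777104 m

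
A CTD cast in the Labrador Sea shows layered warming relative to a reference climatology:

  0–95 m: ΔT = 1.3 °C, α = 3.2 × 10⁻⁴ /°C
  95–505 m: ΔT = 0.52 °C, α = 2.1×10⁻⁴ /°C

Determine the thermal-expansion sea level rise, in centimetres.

Δh = 8.43 cm

0–95 m: 1.3 × 95 × 3.2×10⁻⁴ = 0.03952 m
410 × 2.1×10⁻⁴ × 0.52 = 0.044772 m
Δh = 0.03952 + 0.044772 = 0.084292 m ≈ 8.43 cm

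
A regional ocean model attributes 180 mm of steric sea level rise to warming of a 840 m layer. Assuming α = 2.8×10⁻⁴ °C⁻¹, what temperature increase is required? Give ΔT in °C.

ΔT = Δh/(αH) = 0.18 / (2.8×10⁻⁴ × 840) ≈ 0.7653 °C

0.765 °C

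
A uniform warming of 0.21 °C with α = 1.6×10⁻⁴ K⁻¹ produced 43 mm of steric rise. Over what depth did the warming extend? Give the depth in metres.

1300 m

H = Δh/(αΔT) = 0.043 / (1.6×10⁻⁴ × 0.21) ≈ 1280 m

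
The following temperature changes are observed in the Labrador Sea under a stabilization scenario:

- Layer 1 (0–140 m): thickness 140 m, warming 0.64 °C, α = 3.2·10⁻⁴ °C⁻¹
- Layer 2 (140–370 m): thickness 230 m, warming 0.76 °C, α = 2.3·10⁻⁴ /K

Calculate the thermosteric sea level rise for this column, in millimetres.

about 68.9 mm

0–140 m: 140 × 3.2×10⁻⁴ × 0.64 = 0.028672 m
140–370 m: 2.3×10⁻⁴ × 0.76 × 230 = 0.040204 m
Δh = 0.028672 + 0.040204 = 0.068876 m ≈ 68.9 mm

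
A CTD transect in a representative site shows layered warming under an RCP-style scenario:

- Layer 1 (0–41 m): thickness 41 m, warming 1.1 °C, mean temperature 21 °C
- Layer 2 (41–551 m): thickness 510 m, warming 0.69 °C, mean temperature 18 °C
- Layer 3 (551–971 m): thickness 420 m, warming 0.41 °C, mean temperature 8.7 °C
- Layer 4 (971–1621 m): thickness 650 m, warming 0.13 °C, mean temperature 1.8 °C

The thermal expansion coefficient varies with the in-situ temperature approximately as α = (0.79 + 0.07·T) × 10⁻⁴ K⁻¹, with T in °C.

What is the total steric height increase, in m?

Layer 1: α = (0.79 + 0.07×21)×10⁻⁴ = 2.26×10⁻⁴ K⁻¹
Layer 2: α = (0.79 + 0.07×18)×10⁻⁴ = 2.05×10⁻⁴ K⁻¹
Layer 3: α = (0.79 + 0.07×8.7)×10⁻⁴ = 1.399×10⁻⁴ K⁻¹
Layer 4: α = (0.79 + 0.07×1.8)×10⁻⁴ = 0.916×10⁻⁴ K⁻¹
Layer 1: 1.1 × 2.26×10⁻⁴ × 41 = 0.0101926 m
Layer 2: 0.69 × 510 × 2.05×10⁻⁴ = 0.0721395 m
Layer 3: 1.399×10⁻⁴ × 420 × 0.41 = 0.02409078 m
Layer 4: 0.13 × 650 × 0.916×10⁻⁴ = 0.0077402 m
Δh = 0.0101926 + 0.0721395 + 0.02409078 + 0.0077402 = 0.11416308 m

Δh ≈ 0.11 m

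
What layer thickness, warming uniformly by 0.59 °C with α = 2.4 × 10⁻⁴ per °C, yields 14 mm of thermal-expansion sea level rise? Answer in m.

H = Δh/(αΔT) = 0.014 / (2.4×10⁻⁴ × 0.59) ≈ 98.87 m

H ≈ 98.9 m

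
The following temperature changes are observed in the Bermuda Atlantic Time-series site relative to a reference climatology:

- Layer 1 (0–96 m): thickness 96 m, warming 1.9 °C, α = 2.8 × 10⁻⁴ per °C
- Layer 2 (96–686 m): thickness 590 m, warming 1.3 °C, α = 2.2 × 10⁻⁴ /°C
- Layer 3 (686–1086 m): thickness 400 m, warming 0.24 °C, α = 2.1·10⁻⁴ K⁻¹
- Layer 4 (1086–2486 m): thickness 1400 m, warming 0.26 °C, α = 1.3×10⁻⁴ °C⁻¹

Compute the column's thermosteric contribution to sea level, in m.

Layer 1: 2.8×10⁻⁴ × 96 × 1.9 = 0.051072 m
Layer 2: 2.2×10⁻⁴ × 1.3 × 590 = 0.16874 m
2.1×10⁻⁴ × 0.24 × 400 = 0.02016 m
0.26 × 1400 × 1.3×10⁻⁴ = 0.04732 m
Δh = 0.051072 + 0.16874 + 0.02016 + 0.04732 = 0.287292 m

0.29 m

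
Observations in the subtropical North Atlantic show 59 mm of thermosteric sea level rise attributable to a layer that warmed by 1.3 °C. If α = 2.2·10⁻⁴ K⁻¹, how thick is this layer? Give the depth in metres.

about 206 m

H = Δh/(αΔT) = 0.059 / (2.2×10⁻⁴ × 1.3) ≈ 206.3 m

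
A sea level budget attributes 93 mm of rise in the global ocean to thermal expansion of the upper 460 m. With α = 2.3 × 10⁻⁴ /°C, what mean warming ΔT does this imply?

0.879 °C

ΔT = Δh/(αH) = 0.093 / (2.3×10⁻⁴ × 460) ≈ 0.8790 °C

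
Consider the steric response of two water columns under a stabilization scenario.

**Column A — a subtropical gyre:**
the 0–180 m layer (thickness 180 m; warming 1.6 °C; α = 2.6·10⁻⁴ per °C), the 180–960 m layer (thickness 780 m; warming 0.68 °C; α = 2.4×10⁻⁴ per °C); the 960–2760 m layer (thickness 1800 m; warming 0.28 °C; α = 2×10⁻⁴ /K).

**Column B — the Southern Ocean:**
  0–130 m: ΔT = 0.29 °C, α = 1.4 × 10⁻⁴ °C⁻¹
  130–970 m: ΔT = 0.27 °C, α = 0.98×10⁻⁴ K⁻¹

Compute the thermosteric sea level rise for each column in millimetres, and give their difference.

A: 303 mm; B: 27.5 mm; difference 275 mm

A 0–180 m: 180 × 1.6 × 2.6×10⁻⁴ = 0.07488 m
A 0.68 × 780 × 2.4×10⁻⁴ = 0.127296 m
A Layer 3: 1800 × 0.28 × 2×10⁻⁴ = 0.10080 m
A total: 0.302976 m
B 130 × 1.4×10⁻⁴ × 0.29 = 0.005278 m
B 130–970 m: 840 × 0.27 × 0.98×10⁻⁴ = 0.0222264 m
B total: 0.0275044 m
Difference: 0.302976 − 0.0275044 = 0.2754716 m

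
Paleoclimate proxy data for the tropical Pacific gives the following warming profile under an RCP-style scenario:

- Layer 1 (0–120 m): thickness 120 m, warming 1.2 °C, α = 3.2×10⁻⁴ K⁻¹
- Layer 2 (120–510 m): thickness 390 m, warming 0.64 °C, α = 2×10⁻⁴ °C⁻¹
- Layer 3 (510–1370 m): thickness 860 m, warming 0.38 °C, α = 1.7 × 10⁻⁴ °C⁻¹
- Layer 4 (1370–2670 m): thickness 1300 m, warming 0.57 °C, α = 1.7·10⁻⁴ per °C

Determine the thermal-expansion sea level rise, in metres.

0–120 m: 1.2 × 120 × 3.2×10⁻⁴ = 0.04608 m
0.64 × 2×10⁻⁴ × 390 = 0.04992 m
510–1370 m: 0.38 × 860 × 1.7×10⁻⁴ = 0.055556 m
1370–2670 m: 0.57 × 1300 × 1.7×10⁻⁴ = 0.12597 m
Δh = 0.04608 + 0.04992 + 0.055556 + 0.12597 = 0.277526 m

about 0.278 m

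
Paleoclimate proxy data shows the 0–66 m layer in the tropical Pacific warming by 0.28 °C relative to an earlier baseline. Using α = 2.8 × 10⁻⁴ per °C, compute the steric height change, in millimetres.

Δh = αΔT·H = 2.8×10⁻⁴ × 0.28 × 66 = 0.0051744 m

Δh = 5.2 mm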